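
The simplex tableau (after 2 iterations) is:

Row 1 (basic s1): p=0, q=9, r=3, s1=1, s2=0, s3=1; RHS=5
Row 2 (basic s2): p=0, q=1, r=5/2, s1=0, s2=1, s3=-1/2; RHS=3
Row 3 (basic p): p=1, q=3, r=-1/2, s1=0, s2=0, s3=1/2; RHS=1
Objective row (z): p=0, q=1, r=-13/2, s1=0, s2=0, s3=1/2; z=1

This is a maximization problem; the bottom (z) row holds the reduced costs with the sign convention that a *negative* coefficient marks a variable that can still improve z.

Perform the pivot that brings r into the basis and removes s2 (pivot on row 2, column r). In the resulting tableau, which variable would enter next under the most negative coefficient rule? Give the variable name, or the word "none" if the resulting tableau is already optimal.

s3

Pivot element 5/2. New z-row = old z-row − (-13/2)·(row 2/(5/2)).
Updated z-row coefficients: p: 0, q: 18/5, r: 0, s1: 0, s2: 13/5, s3: -4/5.
The most negative is -4/5 in column s3, so s3 would enter next.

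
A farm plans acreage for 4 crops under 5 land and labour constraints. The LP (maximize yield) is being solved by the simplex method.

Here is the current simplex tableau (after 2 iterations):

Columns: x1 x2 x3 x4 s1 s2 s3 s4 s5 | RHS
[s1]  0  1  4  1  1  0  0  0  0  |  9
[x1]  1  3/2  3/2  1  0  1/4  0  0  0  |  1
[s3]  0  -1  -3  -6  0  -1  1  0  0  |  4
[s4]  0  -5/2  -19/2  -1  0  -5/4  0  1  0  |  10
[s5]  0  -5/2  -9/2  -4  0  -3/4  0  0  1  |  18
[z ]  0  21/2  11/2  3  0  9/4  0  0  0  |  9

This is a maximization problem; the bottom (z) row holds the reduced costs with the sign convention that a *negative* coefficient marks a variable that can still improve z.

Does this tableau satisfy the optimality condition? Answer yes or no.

No objective-row coefficient is strictly negative, so no entering variable exists; the tableau is optimal.

yes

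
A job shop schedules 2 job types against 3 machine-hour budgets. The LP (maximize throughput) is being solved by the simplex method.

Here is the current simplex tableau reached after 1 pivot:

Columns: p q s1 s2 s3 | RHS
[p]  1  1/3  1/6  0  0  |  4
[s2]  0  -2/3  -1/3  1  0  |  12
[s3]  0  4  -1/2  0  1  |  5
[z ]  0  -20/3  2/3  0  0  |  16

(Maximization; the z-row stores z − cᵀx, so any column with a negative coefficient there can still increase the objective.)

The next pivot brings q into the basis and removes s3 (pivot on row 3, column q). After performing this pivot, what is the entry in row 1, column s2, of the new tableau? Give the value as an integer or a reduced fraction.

Pivot element is row 3, column q: 4.
Normalize row 3: new (row 3, s2) = 0/4 = 0.
row 1 ← row 1 − (1/3)·(new row 3): 0 − (1/3)·0 = 0.

0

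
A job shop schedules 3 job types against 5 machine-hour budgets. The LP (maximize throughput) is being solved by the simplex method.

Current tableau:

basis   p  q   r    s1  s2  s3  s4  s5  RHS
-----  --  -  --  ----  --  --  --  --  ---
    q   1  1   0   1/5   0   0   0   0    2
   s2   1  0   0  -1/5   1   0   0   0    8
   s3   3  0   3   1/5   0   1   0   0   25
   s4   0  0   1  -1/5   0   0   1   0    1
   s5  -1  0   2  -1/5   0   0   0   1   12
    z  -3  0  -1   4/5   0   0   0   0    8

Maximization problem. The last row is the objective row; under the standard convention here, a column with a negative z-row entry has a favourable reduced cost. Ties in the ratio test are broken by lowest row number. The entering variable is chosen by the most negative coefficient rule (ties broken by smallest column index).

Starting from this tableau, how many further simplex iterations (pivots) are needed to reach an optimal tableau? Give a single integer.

2

pivot: p in, q out → z = 14
pivot: r in, s4 out → z = 15
No improving column remains; optimal.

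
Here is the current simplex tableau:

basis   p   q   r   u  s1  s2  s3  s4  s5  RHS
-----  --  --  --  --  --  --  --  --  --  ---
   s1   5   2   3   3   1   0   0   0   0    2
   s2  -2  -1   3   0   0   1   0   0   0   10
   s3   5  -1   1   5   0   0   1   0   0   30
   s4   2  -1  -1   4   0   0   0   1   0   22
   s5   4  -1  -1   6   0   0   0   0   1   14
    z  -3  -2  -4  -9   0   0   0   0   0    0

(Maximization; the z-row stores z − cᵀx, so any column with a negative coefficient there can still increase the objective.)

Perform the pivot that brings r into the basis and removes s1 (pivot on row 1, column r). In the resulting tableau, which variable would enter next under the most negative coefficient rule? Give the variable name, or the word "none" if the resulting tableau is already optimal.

u

Pivot element 3. New z-row = old z-row − (-4)·(row 1/3).
Updated z-row coefficients: p: 11/3, q: 2/3, r: 0, u: -5, s1: 4/3, s2: 0, s3: 0, s4: 0, s5: 0.
The most negative is -5 in column u, so u would enter next.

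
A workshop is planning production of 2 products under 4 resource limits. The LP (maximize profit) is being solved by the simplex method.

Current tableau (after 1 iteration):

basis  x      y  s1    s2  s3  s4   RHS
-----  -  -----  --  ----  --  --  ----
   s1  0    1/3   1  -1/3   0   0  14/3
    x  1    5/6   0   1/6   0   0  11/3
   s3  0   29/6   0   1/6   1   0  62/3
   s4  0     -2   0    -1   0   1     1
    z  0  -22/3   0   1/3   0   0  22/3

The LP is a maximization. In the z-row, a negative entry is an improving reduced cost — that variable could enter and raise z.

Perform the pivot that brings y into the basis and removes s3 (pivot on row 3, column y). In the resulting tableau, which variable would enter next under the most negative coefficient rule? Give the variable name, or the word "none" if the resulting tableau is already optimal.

none

Pivot element 29/6. New z-row = old z-row − (-22/3)·(row 3/(29/6)).
Updated z-row coefficients: x: 0, y: 0, s1: 0, s2: 17/29, s3: 44/29, s4: 0.
No coefficient is strictly negative; the tableau after this pivot is optimal.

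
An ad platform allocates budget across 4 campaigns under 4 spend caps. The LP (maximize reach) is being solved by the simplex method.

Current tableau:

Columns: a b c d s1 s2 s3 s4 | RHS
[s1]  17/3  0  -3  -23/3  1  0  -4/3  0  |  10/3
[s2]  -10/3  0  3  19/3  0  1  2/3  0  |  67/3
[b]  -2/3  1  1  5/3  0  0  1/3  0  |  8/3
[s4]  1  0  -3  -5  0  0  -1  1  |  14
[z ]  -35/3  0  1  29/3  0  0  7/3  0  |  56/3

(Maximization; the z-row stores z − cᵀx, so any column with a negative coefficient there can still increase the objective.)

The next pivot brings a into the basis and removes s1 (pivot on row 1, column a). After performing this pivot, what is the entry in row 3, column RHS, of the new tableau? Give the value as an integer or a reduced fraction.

Pivot element is row 1, column a: 17/3.
Normalize row 1: new (row 1, RHS) = (10/3)/(17/3) = 10/17.
row 3 ← row 3 − (-2/3)·(new row 1): 8/3 − (-2/3)·(10/17) = 52/17.

52/17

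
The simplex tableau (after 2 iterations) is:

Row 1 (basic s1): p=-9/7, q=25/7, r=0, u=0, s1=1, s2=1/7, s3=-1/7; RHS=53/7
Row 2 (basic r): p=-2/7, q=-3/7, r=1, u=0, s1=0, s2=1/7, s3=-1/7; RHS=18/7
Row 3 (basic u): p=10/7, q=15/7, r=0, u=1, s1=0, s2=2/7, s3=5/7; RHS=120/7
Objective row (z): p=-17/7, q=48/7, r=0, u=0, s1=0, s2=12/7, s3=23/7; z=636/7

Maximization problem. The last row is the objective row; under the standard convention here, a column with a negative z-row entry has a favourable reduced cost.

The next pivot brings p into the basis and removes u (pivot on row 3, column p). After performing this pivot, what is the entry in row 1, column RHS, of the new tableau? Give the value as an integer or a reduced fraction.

23

Pivot element is row 3, column p: 10/7.
Normalize row 3: new (row 3, RHS) = (120/7)/(10/7) = 12.
row 1 ← row 1 − (-9/7)·(new row 3): 53/7 − (-9/7)·12 = 23.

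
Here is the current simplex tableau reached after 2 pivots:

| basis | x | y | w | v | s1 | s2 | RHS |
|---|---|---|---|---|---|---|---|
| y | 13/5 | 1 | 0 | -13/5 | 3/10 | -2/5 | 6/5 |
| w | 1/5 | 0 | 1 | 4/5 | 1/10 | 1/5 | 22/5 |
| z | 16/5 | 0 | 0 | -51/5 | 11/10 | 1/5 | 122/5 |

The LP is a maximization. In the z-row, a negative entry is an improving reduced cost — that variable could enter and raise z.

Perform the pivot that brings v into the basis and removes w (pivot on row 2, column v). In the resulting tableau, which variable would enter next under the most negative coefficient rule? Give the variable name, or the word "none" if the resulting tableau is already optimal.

Pivot element 4/5. New z-row = old z-row − (-51/5)·(row 2/(4/5)).
Updated z-row coefficients: x: 23/4, y: 0, w: 51/4, v: 0, s1: 19/8, s2: 11/4.
No coefficient is strictly negative; the tableau after this pivot is optimal.

none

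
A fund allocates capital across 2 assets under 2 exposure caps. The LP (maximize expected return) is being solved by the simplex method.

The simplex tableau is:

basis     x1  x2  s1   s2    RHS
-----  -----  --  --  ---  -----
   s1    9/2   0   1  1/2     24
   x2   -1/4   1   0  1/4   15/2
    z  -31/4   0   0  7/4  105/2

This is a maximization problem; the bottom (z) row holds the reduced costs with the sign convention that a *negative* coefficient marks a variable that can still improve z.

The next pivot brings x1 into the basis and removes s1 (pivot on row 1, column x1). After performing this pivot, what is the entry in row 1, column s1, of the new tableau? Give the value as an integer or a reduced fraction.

2/9

Pivot element is row 1, column x1: 9/2.
Normalize row 1: new (row 1, s1) = 1/(9/2) = 2/9.
Row 1 is the pivot row, so the entry is 2/9.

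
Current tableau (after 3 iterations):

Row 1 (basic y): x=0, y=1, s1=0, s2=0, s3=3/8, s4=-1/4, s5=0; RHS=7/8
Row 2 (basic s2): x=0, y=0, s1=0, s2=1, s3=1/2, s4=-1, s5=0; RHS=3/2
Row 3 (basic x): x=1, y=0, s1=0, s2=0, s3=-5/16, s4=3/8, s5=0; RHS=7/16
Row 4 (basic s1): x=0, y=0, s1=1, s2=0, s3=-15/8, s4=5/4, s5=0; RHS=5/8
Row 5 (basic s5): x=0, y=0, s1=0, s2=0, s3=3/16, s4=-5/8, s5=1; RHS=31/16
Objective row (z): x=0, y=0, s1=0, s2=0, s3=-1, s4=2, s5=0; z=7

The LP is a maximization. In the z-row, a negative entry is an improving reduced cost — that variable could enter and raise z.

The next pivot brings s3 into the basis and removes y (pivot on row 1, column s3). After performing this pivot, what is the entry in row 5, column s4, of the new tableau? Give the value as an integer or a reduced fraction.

-1/2

Pivot element is row 1, column s3: 3/8.
Normalize row 1: new (row 1, s4) = (-1/4)/(3/8) = -2/3.
row 5 ← row 5 − (3/16)·(new row 1): -5/8 − (3/16)·(-2/3) = -1/2.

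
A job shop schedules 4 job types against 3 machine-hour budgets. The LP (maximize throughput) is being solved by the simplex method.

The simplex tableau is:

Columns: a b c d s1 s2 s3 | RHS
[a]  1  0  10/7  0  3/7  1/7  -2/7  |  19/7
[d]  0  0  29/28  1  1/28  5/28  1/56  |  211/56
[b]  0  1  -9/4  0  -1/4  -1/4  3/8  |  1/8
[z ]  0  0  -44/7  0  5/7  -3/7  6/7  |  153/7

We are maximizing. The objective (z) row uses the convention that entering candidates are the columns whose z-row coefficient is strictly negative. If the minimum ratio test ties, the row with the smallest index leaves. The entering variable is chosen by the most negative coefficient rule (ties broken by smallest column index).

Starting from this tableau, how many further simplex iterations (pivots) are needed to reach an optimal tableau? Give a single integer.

2

pivot: c in, a out → z = 169/5
pivot: s3 in, d out → z = 37
No improving column remains; optimal.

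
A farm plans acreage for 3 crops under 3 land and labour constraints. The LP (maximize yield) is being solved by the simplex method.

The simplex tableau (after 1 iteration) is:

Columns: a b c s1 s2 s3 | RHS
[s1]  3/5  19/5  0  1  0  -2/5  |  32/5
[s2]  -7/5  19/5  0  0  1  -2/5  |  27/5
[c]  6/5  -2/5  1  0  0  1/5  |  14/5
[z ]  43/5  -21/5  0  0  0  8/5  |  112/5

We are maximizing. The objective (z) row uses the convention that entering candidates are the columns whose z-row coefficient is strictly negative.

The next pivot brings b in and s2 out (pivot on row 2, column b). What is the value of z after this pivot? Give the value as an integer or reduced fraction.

Minimum ratio for b: (27/5)/(19/5) = 27/19.
z changes by −(z-row coeff of b)·ratio = −(-21/5)·(27/19) = 567/95.
New z = 112/5 + (567/95) = 539/19.

539/19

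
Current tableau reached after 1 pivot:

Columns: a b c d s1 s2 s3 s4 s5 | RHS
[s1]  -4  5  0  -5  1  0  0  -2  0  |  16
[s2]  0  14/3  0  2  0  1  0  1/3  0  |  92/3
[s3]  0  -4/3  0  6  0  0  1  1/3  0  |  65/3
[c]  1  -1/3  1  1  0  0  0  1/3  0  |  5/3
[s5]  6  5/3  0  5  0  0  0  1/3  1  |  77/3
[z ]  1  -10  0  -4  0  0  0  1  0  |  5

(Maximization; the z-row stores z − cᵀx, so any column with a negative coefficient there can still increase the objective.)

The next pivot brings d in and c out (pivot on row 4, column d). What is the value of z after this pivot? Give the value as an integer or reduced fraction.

35/3

Minimum ratio for d: (5/3)/1 = 5/3.
z changes by −(z-row coeff of d)·ratio = −(-4)·(5/3) = 20/3.
New z = 5 + (20/3) = 35/3.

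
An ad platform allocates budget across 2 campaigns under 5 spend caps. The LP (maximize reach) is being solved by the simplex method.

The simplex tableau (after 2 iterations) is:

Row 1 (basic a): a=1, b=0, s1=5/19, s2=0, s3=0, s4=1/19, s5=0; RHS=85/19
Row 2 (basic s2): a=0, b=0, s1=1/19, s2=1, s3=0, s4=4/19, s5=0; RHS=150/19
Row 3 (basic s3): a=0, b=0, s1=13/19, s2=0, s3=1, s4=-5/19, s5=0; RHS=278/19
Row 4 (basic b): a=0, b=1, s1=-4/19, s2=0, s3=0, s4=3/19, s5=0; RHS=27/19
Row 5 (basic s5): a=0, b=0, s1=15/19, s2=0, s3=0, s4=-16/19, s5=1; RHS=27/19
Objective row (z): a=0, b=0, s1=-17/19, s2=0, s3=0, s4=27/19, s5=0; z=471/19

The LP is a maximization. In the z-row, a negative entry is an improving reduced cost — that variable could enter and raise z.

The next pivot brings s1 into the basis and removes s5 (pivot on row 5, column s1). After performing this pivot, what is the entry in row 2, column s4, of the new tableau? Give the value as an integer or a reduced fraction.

4/15

Pivot element is row 5, column s1: 15/19.
Normalize row 5: new (row 5, s4) = (-16/19)/(15/19) = -16/15.
row 2 ← row 2 − (1/19)·(new row 5): 4/19 − (1/19)·(-16/15) = 4/15.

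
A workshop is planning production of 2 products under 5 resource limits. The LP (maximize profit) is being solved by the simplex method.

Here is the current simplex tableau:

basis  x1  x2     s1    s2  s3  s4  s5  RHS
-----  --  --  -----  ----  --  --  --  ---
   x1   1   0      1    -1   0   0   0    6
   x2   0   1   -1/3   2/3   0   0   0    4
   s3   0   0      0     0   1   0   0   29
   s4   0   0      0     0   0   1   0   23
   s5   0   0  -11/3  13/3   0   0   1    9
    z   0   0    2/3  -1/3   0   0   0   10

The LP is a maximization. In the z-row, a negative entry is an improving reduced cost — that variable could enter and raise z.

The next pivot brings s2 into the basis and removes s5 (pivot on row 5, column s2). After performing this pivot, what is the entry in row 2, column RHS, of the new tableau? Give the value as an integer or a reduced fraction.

34/13

Pivot element is row 5, column s2: 13/3.
Normalize row 5: new (row 5, RHS) = 9/(13/3) = 27/13.
row 2 ← row 2 − (2/3)·(new row 5): 4 − (2/3)·(27/13) = 34/13.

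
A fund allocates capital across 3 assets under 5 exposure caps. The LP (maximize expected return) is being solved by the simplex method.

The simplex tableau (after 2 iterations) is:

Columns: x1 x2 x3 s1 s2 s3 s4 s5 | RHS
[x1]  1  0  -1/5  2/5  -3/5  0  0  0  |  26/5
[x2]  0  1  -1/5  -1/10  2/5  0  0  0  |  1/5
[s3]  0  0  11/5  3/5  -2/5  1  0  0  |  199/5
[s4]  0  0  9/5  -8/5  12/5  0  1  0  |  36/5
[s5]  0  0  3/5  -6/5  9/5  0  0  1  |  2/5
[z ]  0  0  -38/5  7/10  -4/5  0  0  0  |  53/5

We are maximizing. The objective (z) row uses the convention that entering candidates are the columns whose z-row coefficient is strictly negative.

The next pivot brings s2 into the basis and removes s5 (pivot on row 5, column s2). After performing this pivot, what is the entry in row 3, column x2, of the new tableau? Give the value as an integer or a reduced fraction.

Pivot element is row 5, column s2: 9/5.
Normalize row 5: new (row 5, x2) = 0/(9/5) = 0.
row 3 ← row 3 − (-2/5)·(new row 5): 0 − (-2/5)·0 = 0.

0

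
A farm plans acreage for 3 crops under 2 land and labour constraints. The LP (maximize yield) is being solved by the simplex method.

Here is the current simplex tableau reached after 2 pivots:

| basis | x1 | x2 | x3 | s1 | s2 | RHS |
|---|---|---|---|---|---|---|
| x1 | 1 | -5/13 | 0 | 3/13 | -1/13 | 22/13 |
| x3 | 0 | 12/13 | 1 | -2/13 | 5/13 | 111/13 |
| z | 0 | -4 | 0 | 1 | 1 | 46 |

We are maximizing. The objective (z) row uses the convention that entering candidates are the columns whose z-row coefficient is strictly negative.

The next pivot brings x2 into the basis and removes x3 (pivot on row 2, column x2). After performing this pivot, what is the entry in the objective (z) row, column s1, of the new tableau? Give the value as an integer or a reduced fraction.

Pivot element is row 2, column x2: 12/13.
Normalize row 2: new (row 2, s1) = (-2/13)/(12/13) = -1/6.
z-row ← z-row − (-4)·(new row 2): 1 − (-4)·(-1/6) = 1/3.

1/3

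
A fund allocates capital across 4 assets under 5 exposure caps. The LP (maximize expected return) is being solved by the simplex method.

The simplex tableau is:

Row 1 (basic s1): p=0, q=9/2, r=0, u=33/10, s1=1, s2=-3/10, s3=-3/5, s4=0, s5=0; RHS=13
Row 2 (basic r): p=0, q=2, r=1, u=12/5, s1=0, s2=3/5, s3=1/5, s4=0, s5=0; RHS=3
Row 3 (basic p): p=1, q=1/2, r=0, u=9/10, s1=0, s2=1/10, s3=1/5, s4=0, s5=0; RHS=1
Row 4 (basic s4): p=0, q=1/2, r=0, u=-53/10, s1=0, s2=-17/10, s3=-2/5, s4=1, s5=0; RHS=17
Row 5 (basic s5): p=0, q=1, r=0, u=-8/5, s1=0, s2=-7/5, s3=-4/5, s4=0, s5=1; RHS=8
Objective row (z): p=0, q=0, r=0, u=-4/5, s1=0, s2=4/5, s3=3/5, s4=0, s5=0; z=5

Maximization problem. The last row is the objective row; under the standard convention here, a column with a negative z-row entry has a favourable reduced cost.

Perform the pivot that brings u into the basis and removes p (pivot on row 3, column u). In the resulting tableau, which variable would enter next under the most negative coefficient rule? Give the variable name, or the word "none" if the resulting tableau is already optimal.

none

Pivot element 9/10. New z-row = old z-row − (-4/5)·(row 3/(9/10)).
Updated z-row coefficients: p: 8/9, q: 4/9, r: 0, u: 0, s1: 0, s2: 8/9, s3: 7/9, s4: 0, s5: 0.
No coefficient is strictly negative; the tableau after this pivot is optimal.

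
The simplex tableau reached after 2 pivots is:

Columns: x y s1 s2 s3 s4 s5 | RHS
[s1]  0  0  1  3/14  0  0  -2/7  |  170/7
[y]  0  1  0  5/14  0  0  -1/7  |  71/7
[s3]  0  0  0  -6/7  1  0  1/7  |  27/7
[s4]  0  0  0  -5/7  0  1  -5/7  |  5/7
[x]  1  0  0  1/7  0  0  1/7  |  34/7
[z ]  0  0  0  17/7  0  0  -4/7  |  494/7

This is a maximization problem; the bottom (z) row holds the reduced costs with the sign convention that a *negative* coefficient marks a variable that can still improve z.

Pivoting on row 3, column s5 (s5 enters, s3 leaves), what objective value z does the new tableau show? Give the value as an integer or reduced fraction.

Minimum ratio for s5: (27/7)/(1/7) = 27.
z changes by −(z-row coeff of s5)·ratio = −(-4/7)·27 = 108/7.
New z = 494/7 + (108/7) = 86.

86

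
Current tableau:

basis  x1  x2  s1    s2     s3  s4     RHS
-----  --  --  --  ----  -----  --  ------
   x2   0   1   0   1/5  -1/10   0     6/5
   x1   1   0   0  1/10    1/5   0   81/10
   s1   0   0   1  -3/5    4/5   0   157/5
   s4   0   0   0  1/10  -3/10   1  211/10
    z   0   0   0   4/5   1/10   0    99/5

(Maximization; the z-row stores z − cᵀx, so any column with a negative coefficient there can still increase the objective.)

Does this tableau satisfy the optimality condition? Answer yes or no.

No objective-row coefficient is strictly negative, so no entering variable exists; the tableau is optimal.

yes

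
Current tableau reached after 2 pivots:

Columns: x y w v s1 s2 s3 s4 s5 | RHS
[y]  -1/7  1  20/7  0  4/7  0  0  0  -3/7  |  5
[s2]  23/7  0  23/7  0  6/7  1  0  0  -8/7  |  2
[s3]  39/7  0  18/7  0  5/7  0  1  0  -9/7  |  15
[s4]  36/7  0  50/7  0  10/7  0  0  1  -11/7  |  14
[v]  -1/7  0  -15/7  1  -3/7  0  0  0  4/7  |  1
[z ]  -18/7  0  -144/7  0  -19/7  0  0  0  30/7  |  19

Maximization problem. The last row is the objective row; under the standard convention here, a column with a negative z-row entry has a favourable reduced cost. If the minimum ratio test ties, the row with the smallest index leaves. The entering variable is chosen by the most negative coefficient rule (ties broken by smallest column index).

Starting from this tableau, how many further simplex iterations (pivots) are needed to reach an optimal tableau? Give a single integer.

pivot: w in, s2 out → z = 725/23
pivot: s5 in, y out → z = 625/13
No improving column remains; optimal.

2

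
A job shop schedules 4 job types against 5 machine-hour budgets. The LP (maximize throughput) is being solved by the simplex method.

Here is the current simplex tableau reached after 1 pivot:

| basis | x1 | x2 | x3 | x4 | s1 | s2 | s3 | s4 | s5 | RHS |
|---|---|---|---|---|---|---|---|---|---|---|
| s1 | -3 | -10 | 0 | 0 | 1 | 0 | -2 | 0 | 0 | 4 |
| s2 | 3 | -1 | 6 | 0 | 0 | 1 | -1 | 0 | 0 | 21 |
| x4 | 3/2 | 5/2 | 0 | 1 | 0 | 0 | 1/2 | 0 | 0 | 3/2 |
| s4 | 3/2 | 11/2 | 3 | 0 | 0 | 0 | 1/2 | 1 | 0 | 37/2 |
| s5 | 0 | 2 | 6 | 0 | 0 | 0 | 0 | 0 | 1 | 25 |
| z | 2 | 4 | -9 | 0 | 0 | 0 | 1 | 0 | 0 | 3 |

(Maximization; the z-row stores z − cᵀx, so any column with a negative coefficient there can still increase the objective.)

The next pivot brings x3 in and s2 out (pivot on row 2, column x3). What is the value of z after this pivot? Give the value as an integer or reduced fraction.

Minimum ratio for x3: 21/6 = 7/2.
z changes by −(z-row coeff of x3)·ratio = −(-9)·(7/2) = 63/2.
New z = 3 + (63/2) = 69/2.

69/2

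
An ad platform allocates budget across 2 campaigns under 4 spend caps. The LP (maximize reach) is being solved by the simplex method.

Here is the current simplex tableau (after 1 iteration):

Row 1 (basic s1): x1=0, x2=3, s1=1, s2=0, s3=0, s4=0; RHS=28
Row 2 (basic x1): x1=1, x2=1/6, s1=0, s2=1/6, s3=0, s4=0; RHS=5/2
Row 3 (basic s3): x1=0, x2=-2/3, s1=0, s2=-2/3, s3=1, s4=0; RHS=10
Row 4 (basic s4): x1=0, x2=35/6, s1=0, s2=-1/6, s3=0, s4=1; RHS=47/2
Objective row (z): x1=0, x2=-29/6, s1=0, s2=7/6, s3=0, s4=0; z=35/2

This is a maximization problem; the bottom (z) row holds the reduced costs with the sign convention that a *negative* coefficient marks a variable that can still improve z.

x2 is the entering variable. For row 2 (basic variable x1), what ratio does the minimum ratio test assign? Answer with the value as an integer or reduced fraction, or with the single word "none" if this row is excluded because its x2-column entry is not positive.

Ratio = RHS / (x2 entry) = (5/2) / (1/6) = 15.

15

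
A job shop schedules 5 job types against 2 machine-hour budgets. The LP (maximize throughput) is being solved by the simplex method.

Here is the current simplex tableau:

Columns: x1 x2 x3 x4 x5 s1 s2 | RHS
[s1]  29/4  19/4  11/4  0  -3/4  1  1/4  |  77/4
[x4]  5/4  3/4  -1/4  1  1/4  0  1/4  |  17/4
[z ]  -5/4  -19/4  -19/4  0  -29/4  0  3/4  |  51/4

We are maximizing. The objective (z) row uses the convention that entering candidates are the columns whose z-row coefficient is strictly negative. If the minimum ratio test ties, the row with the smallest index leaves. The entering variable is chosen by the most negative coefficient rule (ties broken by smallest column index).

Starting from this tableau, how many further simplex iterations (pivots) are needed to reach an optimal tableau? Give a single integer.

pivot: x5 in, x4 out → z = 136
pivot: x3 in, s1 out → z = 328
No improving column remains; optimal.

2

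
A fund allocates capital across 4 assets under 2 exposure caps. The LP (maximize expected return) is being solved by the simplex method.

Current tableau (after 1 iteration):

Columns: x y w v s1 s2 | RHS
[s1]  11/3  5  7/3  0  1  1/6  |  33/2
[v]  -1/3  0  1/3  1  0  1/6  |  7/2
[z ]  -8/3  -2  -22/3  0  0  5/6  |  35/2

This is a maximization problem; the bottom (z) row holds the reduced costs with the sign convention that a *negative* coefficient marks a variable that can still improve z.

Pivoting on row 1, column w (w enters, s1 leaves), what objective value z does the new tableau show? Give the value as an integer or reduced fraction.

Minimum ratio for w: (33/2)/(7/3) = 99/14.
z changes by −(z-row coeff of w)·ratio = −(-22/3)·(99/14) = 363/7.
New z = 35/2 + (363/7) = 971/14.

971/14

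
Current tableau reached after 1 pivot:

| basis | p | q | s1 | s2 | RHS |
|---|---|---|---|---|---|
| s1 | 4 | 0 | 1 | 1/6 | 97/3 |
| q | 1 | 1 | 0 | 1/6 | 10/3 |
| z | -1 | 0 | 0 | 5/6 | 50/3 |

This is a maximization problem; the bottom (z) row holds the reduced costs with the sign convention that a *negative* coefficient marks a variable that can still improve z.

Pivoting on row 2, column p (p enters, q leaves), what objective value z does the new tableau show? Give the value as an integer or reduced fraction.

Minimum ratio for p: (10/3)/1 = 10/3.
z changes by −(z-row coeff of p)·ratio = −(-1)·(10/3) = 10/3.
New z = 50/3 + (10/3) = 20.

20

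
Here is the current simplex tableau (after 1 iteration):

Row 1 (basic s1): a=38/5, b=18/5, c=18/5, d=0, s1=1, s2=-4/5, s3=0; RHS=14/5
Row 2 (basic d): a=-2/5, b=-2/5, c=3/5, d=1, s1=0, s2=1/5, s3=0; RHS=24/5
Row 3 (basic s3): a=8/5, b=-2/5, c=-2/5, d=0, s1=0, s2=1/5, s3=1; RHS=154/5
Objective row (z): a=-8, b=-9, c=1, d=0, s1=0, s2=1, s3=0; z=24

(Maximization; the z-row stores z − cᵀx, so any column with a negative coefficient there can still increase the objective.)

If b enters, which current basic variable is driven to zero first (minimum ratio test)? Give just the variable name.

Ratios: row 1 (s1): (14/5)/(18/5) = 7/9; row 2 (d): entry -2/5 ≤ 0, skip; row 3 (s3): entry -2/5 ≤ 0, skip.
Minimum ratio 7/9 is in the s1 row, so s1 leaves.

s1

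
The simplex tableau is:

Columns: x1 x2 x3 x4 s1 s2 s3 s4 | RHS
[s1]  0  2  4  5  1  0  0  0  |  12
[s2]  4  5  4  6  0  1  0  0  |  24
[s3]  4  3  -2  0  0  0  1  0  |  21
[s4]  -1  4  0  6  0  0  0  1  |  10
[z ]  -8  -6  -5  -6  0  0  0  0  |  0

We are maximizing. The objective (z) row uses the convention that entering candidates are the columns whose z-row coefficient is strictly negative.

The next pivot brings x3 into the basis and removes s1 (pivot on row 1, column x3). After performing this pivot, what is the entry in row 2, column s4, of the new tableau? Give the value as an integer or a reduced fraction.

0

Pivot element is row 1, column x3: 4.
Normalize row 1: new (row 1, s4) = 0/4 = 0.
row 2 ← row 2 − 4·(new row 1): 0 − 4·0 = 0.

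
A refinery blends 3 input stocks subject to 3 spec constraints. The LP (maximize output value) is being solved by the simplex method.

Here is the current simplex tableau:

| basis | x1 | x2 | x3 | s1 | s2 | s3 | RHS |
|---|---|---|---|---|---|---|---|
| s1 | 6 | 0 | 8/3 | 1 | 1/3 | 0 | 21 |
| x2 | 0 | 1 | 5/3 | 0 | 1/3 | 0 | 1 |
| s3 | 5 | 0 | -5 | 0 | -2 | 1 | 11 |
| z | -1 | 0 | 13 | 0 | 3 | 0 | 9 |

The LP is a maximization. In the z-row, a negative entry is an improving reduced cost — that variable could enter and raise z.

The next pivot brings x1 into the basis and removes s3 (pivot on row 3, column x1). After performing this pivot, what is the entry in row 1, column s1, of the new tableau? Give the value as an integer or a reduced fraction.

1

Pivot element is row 3, column x1: 5.
Normalize row 3: new (row 3, s1) = 0/5 = 0.
row 1 ← row 1 − 6·(new row 3): 1 − 6·0 = 1.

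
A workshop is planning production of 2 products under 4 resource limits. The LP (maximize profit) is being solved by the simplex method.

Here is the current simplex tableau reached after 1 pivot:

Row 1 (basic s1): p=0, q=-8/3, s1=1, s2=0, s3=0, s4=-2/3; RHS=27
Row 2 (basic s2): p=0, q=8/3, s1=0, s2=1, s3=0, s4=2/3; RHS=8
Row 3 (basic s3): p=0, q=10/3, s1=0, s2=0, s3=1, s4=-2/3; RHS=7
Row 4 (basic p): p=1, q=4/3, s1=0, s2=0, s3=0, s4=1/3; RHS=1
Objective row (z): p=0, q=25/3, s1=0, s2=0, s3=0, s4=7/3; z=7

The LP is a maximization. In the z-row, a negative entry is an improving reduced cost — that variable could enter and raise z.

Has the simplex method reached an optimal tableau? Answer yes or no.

No objective-row coefficient is strictly negative, so no entering variable exists; the tableau is optimal.

yes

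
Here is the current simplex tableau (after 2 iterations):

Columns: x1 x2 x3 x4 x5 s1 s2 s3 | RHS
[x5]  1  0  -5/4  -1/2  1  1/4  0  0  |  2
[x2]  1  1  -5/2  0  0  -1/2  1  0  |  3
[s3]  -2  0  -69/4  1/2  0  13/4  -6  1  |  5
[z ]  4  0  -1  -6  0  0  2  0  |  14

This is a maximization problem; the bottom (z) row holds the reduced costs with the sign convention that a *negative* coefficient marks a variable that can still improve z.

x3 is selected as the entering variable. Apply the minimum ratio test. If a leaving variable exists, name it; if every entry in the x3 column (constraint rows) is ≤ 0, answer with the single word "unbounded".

x3-column entries: row 1: -5/4, row 2: -5/2, row 3: -69/4. All ≤ 0, so x3 can increase without bound; the LP is unbounded in this direction.

unbounded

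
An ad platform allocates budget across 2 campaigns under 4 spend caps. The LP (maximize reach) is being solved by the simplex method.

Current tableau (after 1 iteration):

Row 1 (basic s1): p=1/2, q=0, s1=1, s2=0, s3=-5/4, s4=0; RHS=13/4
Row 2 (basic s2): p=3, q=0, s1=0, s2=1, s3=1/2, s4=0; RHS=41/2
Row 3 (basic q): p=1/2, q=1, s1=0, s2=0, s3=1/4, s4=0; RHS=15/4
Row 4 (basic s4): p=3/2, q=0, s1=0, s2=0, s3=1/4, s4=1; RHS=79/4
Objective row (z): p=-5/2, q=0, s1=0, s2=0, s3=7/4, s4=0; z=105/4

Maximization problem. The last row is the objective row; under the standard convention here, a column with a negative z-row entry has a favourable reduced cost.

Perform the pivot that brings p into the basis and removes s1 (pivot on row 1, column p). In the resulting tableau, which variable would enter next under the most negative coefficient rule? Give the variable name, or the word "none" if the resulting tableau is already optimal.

s3

Pivot element 1/2. New z-row = old z-row − (-5/2)·(row 1/(1/2)).
Updated z-row coefficients: p: 0, q: 0, s1: 5, s2: 0, s3: -9/2, s4: 0.
The most negative is -9/2 in column s3, so s3 would enter next.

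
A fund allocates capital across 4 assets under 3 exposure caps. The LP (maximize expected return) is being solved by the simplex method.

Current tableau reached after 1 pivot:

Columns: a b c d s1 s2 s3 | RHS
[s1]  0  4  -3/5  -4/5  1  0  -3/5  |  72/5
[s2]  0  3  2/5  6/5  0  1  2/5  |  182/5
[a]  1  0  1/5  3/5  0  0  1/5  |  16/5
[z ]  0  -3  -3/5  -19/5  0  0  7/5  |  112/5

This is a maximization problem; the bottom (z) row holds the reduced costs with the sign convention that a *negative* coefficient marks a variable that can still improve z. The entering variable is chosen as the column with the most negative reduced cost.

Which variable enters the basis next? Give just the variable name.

Objective-row coefficients: a: 0, b: -3, c: -3/5, d: -19/5, s1: 0, s2: 0, s3: 7/5.
The most negative is -19/5 in column d, so d enters.

d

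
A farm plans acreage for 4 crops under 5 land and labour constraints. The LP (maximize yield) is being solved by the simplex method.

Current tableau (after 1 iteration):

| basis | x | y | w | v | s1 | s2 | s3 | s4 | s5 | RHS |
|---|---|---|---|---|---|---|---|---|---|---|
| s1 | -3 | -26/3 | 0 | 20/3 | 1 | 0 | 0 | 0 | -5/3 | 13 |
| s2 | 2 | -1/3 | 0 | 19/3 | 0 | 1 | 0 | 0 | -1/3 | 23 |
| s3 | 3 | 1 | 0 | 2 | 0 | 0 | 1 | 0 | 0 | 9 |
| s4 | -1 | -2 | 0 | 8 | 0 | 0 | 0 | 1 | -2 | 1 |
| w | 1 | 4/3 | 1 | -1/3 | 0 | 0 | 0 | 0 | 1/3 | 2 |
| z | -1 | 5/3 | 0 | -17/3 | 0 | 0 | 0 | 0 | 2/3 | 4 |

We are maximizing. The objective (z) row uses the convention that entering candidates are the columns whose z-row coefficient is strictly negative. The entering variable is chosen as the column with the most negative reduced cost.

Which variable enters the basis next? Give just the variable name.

Objective-row coefficients: x: -1, y: 5/3, w: 0, v: -17/3, s1: 0, s2: 0, s3: 0, s4: 0, s5: 2/3.
The most negative is -17/3 in column v, so v enters.

v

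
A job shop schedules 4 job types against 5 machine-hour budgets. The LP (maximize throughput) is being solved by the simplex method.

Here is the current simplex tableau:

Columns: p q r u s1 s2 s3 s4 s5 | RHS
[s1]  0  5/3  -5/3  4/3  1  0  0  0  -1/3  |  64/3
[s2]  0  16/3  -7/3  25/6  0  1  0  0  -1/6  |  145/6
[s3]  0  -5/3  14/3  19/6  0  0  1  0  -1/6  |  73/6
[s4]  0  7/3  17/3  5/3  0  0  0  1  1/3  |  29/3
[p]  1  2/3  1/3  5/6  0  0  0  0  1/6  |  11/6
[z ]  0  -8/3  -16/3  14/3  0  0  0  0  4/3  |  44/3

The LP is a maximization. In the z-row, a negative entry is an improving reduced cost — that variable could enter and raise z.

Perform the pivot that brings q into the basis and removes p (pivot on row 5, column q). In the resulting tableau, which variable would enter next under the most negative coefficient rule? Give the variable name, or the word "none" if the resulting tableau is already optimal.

r

Pivot element 2/3. New z-row = old z-row − (-8/3)·(row 5/(2/3)).
Updated z-row coefficients: p: 4, q: 0, r: -4, u: 8, s1: 0, s2: 0, s3: 0, s4: 0, s5: 2.
The most negative is -4 in column r, so r would enter next.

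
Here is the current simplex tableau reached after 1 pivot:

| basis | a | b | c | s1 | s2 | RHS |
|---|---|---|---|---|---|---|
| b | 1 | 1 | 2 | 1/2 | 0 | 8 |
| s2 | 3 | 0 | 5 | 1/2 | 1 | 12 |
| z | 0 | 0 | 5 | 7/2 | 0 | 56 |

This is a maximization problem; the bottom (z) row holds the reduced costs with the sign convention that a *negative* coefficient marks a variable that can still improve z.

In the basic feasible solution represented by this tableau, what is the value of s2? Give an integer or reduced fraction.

12

s2 is basic (row 2); its value is the RHS of that row: 12.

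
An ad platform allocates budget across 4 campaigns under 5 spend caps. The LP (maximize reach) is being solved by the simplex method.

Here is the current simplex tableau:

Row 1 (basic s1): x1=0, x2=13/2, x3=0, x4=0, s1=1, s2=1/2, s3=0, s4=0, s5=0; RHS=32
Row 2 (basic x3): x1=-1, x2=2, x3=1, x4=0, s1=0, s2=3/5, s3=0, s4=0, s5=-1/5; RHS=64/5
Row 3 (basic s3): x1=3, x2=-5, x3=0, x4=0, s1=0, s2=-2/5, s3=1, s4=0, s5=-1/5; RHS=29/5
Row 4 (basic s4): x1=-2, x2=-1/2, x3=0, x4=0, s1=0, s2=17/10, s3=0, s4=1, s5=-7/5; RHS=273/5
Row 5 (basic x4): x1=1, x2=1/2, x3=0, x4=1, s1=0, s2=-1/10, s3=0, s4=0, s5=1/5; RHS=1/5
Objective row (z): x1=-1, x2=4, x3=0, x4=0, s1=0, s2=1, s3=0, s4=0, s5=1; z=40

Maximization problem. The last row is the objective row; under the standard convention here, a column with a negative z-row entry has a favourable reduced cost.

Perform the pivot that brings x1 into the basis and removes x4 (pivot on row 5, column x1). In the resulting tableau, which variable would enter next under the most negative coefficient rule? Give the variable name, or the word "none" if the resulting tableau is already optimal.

Pivot element 1. New z-row = old z-row − (-1)·(row 5/1).
Updated z-row coefficients: x1: 0, x2: 9/2, x3: 0, x4: 1, s1: 0, s2: 9/10, s3: 0, s4: 0, s5: 6/5.
No coefficient is strictly negative; the tableau after this pivot is optimal.

none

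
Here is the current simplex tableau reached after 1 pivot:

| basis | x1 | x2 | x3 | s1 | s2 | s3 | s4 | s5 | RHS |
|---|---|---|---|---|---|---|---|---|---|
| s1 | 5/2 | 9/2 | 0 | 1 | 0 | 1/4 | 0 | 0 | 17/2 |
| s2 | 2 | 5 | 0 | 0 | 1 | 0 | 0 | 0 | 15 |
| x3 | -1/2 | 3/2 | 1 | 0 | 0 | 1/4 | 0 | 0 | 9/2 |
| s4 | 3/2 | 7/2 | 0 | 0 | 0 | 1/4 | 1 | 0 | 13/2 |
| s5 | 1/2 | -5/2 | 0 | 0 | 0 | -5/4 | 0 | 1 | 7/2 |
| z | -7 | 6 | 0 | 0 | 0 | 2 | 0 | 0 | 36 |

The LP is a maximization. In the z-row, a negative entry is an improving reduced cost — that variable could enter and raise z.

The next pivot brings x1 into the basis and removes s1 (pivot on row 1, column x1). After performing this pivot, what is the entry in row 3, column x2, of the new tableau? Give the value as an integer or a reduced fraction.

Pivot element is row 1, column x1: 5/2.
Normalize row 1: new (row 1, x2) = (9/2)/(5/2) = 9/5.
row 3 ← row 3 − (-1/2)·(new row 1): 3/2 − (-1/2)·(9/5) = 12/5.

12/5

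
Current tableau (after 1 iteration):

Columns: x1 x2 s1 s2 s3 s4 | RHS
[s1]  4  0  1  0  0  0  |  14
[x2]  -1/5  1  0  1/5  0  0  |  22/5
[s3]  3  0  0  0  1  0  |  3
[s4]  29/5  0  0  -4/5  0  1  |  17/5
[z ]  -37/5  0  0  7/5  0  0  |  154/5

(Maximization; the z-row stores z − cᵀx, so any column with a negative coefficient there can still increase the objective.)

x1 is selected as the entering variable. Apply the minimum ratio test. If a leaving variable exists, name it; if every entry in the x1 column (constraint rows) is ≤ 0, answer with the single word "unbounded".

s4

Ratios: row 1 (s1): 14/4 = 7/2; row 2 (x2): entry -1/5 ≤ 0, skip; row 3 (s3): 3/3 = 1; row 4 (s4): (17/5)/(29/5) = 17/29.
Minimum ratio is in the s4 row, so s4 leaves.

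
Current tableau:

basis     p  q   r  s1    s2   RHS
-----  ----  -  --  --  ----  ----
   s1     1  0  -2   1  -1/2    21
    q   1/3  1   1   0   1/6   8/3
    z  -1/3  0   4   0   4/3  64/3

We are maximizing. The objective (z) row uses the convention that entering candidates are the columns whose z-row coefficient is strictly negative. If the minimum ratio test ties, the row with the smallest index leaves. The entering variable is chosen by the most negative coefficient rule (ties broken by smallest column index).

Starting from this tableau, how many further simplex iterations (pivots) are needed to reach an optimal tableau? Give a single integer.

1

pivot: p in, q out → z = 24
No improving column remains; optimal.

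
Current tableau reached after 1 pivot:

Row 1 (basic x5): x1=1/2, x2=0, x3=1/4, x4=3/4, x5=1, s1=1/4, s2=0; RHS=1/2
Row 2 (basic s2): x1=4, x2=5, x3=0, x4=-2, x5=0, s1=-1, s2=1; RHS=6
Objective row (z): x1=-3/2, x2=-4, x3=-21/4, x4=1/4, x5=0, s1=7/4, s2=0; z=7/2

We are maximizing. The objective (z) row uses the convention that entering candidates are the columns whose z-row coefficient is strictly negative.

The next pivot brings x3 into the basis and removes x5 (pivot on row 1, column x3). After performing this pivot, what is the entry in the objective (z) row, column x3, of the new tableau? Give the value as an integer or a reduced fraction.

0

Pivot element is row 1, column x3: 1/4.
Normalize row 1: new (row 1, x3) = (1/4)/(1/4) = 1.
z-row ← z-row − (-21/4)·(new row 1): -21/4 − (-21/4)·1 = 0.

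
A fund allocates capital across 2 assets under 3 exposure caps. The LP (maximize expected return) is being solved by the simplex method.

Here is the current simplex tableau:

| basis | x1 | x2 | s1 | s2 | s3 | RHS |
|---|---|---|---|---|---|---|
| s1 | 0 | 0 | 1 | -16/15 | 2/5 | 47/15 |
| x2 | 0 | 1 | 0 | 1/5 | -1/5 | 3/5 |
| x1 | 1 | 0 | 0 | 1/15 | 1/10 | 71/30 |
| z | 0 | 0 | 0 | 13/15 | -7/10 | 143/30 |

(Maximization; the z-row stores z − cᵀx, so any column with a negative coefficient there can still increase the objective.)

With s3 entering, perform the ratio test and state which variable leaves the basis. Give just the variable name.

Ratios: row 1 (s1): (47/15)/(2/5) = 47/6; row 2 (x2): entry -1/5 ≤ 0, skip; row 3 (x1): (71/30)/(1/10) = 71/3.
Minimum ratio 47/6 is in the s1 row, so s1 leaves.

s1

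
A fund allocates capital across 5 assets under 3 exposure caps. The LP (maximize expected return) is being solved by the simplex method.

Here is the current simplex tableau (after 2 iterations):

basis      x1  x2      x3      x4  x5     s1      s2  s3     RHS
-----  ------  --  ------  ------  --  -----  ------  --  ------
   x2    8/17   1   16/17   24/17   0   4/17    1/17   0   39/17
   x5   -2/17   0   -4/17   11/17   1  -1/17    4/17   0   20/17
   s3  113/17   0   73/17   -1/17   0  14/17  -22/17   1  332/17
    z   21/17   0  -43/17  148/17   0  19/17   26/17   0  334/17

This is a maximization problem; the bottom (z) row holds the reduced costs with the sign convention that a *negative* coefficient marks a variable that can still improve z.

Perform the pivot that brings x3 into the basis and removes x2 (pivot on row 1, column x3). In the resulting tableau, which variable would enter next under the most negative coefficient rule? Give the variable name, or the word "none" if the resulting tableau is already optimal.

none

Pivot element 16/17. New z-row = old z-row − (-43/17)·(row 1/(16/17)).
Updated z-row coefficients: x1: 5/2, x2: 43/16, x3: 0, x4: 25/2, x5: 0, s1: 7/4, s2: 27/16, s3: 0.
No coefficient is strictly negative; the tableau after this pivot is optimal.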